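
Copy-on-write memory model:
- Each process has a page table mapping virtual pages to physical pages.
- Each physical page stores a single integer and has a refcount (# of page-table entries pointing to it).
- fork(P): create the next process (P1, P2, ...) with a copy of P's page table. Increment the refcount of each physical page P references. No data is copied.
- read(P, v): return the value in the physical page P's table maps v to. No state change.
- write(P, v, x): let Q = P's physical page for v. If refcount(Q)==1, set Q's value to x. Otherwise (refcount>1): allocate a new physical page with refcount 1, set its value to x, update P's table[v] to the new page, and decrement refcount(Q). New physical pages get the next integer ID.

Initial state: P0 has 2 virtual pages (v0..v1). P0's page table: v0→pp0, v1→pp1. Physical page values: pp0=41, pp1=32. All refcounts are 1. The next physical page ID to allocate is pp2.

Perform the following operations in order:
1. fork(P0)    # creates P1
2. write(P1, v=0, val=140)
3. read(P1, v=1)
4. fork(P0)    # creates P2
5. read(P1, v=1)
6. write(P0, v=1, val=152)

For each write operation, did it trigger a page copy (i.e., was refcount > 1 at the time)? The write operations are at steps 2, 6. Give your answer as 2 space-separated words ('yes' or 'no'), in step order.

Op 1: fork(P0) -> P1. 2 ppages; refcounts: pp0:2 pp1:2
Op 2: write(P1, v0, 140). refcount(pp0)=2>1 -> COPY to pp2. 3 ppages; refcounts: pp0:1 pp1:2 pp2:1
Op 3: read(P1, v1) -> 32. No state change.
Op 4: fork(P0) -> P2. 3 ppages; refcounts: pp0:2 pp1:3 pp2:1
Op 5: read(P1, v1) -> 32. No state change.
Op 6: write(P0, v1, 152). refcount(pp1)=3>1 -> COPY to pp3. 4 ppages; refcounts: pp0:2 pp1:2 pp2:1 pp3:1

yes yes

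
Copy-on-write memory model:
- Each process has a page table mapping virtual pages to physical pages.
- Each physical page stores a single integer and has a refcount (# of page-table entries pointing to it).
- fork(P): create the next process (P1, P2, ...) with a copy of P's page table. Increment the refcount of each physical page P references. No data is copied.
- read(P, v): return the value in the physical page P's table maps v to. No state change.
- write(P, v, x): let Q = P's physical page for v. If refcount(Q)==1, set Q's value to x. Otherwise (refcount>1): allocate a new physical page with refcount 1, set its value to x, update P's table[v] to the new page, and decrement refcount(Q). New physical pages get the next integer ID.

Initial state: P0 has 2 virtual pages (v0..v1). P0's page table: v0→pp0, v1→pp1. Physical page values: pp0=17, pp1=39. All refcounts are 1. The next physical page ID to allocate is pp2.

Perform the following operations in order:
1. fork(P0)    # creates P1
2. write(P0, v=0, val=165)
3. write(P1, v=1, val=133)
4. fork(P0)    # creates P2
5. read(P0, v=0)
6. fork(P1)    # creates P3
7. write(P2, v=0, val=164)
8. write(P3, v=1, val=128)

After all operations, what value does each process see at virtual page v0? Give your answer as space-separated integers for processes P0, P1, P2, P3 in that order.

Op 1: fork(P0) -> P1. 2 ppages; refcounts: pp0:2 pp1:2
Op 2: write(P0, v0, 165). refcount(pp0)=2>1 -> COPY to pp2. 3 ppages; refcounts: pp0:1 pp1:2 pp2:1
Op 3: write(P1, v1, 133). refcount(pp1)=2>1 -> COPY to pp3. 4 ppages; refcounts: pp0:1 pp1:1 pp2:1 pp3:1
Op 4: fork(P0) -> P2. 4 ppages; refcounts: pp0:1 pp1:2 pp2:2 pp3:1
Op 5: read(P0, v0) -> 165. No state change.
Op 6: fork(P1) -> P3. 4 ppages; refcounts: pp0:2 pp1:2 pp2:2 pp3:2
Op 7: write(P2, v0, 164). refcount(pp2)=2>1 -> COPY to pp4. 5 ppages; refcounts: pp0:2 pp1:2 pp2:1 pp3:2 pp4:1
Op 8: write(P3, v1, 128). refcount(pp3)=2>1 -> COPY to pp5. 6 ppages; refcounts: pp0:2 pp1:2 pp2:1 pp3:1 pp4:1 pp5:1
P0: v0 -> pp2 = 165
P1: v0 -> pp0 = 17
P2: v0 -> pp4 = 164
P3: v0 -> pp0 = 17

Answer: 165 17 164 17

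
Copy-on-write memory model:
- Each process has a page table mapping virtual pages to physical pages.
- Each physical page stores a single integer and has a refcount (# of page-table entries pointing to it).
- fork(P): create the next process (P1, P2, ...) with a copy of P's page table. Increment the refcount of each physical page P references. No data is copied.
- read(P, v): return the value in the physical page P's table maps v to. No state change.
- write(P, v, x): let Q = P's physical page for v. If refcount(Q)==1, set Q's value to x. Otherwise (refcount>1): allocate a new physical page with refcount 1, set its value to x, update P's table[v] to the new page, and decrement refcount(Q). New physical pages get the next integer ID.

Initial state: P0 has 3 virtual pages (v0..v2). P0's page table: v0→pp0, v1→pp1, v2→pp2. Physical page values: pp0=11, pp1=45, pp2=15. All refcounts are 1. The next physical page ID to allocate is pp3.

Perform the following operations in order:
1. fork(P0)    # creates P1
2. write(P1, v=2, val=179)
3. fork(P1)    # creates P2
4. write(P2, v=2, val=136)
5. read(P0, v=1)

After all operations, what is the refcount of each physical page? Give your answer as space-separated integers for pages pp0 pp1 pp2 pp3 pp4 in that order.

Op 1: fork(P0) -> P1. 3 ppages; refcounts: pp0:2 pp1:2 pp2:2
Op 2: write(P1, v2, 179). refcount(pp2)=2>1 -> COPY to pp3. 4 ppages; refcounts: pp0:2 pp1:2 pp2:1 pp3:1
Op 3: fork(P1) -> P2. 4 ppages; refcounts: pp0:3 pp1:3 pp2:1 pp3:2
Op 4: write(P2, v2, 136). refcount(pp3)=2>1 -> COPY to pp4. 5 ppages; refcounts: pp0:3 pp1:3 pp2:1 pp3:1 pp4:1
Op 5: read(P0, v1) -> 45. No state change.

Answer: 3 3 1 1 1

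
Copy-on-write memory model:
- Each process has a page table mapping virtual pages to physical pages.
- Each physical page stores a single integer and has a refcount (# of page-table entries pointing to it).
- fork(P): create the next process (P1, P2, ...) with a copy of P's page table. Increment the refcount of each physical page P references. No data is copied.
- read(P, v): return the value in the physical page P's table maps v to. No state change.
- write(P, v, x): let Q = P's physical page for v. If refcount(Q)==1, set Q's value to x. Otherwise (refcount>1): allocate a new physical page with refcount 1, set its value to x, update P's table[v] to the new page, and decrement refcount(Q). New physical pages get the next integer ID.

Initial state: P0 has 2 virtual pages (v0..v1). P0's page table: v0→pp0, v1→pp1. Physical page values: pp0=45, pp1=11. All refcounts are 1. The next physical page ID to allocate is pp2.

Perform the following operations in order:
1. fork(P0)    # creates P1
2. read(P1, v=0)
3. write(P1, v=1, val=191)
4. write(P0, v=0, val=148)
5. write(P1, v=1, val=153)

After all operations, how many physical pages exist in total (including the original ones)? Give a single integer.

Op 1: fork(P0) -> P1. 2 ppages; refcounts: pp0:2 pp1:2
Op 2: read(P1, v0) -> 45. No state change.
Op 3: write(P1, v1, 191). refcount(pp1)=2>1 -> COPY to pp2. 3 ppages; refcounts: pp0:2 pp1:1 pp2:1
Op 4: write(P0, v0, 148). refcount(pp0)=2>1 -> COPY to pp3. 4 ppages; refcounts: pp0:1 pp1:1 pp2:1 pp3:1
Op 5: write(P1, v1, 153). refcount(pp2)=1 -> write in place. 4 ppages; refcounts: pp0:1 pp1:1 pp2:1 pp3:1

Answer: 4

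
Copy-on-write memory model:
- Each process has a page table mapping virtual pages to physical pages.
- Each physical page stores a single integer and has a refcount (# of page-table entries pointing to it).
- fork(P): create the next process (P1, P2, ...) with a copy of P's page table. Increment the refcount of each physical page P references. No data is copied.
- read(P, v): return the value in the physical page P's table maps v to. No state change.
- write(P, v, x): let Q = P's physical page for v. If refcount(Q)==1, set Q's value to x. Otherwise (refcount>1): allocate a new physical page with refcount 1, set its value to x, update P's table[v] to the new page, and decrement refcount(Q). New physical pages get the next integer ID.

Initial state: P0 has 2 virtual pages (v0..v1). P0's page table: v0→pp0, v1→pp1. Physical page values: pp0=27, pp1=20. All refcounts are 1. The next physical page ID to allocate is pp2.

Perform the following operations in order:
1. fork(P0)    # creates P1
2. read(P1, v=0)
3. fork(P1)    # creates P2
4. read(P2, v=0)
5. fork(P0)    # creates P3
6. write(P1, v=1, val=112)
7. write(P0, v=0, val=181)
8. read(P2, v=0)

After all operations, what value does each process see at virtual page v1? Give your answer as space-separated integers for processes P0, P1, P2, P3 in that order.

Answer: 20 112 20 20

Derivation:
Op 1: fork(P0) -> P1. 2 ppages; refcounts: pp0:2 pp1:2
Op 2: read(P1, v0) -> 27. No state change.
Op 3: fork(P1) -> P2. 2 ppages; refcounts: pp0:3 pp1:3
Op 4: read(P2, v0) -> 27. No state change.
Op 5: fork(P0) -> P3. 2 ppages; refcounts: pp0:4 pp1:4
Op 6: write(P1, v1, 112). refcount(pp1)=4>1 -> COPY to pp2. 3 ppages; refcounts: pp0:4 pp1:3 pp2:1
Op 7: write(P0, v0, 181). refcount(pp0)=4>1 -> COPY to pp3. 4 ppages; refcounts: pp0:3 pp1:3 pp2:1 pp3:1
Op 8: read(P2, v0) -> 27. No state change.
P0: v1 -> pp1 = 20
P1: v1 -> pp2 = 112
P2: v1 -> pp1 = 20
P3: v1 -> pp1 = 20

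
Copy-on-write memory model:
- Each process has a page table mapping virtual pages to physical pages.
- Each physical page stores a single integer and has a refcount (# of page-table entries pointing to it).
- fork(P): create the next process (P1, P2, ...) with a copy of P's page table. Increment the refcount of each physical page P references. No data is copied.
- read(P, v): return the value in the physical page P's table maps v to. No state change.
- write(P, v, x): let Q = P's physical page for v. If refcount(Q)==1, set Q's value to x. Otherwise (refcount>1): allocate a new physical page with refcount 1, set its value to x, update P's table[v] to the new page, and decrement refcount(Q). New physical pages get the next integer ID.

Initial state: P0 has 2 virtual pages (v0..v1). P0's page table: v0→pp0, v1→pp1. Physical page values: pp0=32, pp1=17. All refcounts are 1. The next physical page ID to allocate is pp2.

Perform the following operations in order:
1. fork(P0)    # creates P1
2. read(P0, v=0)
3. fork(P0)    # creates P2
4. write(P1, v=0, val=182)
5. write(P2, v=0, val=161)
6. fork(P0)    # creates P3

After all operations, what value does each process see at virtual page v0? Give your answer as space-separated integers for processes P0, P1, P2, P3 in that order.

Answer: 32 182 161 32

Derivation:
Op 1: fork(P0) -> P1. 2 ppages; refcounts: pp0:2 pp1:2
Op 2: read(P0, v0) -> 32. No state change.
Op 3: fork(P0) -> P2. 2 ppages; refcounts: pp0:3 pp1:3
Op 4: write(P1, v0, 182). refcount(pp0)=3>1 -> COPY to pp2. 3 ppages; refcounts: pp0:2 pp1:3 pp2:1
Op 5: write(P2, v0, 161). refcount(pp0)=2>1 -> COPY to pp3. 4 ppages; refcounts: pp0:1 pp1:3 pp2:1 pp3:1
Op 6: fork(P0) -> P3. 4 ppages; refcounts: pp0:2 pp1:4 pp2:1 pp3:1
P0: v0 -> pp0 = 32
P1: v0 -> pp2 = 182
P2: v0 -> pp3 = 161
P3: v0 -> pp0 = 32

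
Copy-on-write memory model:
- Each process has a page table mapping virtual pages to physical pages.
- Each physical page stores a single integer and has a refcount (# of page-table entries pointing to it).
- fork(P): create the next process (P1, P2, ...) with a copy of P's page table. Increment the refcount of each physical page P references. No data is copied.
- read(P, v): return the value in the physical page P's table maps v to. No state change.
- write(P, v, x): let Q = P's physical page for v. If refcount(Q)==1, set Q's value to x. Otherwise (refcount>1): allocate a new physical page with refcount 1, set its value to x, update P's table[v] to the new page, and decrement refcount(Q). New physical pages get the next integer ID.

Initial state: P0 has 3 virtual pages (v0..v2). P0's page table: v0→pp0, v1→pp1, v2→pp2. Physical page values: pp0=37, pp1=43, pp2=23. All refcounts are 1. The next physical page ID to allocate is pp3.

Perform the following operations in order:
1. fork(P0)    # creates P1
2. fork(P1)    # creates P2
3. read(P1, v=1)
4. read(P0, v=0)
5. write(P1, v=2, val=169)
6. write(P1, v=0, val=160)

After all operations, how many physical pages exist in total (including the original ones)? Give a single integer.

Answer: 5

Derivation:
Op 1: fork(P0) -> P1. 3 ppages; refcounts: pp0:2 pp1:2 pp2:2
Op 2: fork(P1) -> P2. 3 ppages; refcounts: pp0:3 pp1:3 pp2:3
Op 3: read(P1, v1) -> 43. No state change.
Op 4: read(P0, v0) -> 37. No state change.
Op 5: write(P1, v2, 169). refcount(pp2)=3>1 -> COPY to pp3. 4 ppages; refcounts: pp0:3 pp1:3 pp2:2 pp3:1
Op 6: write(P1, v0, 160). refcount(pp0)=3>1 -> COPY to pp4. 5 ppages; refcounts: pp0:2 pp1:3 pp2:2 pp3:1 pp4:1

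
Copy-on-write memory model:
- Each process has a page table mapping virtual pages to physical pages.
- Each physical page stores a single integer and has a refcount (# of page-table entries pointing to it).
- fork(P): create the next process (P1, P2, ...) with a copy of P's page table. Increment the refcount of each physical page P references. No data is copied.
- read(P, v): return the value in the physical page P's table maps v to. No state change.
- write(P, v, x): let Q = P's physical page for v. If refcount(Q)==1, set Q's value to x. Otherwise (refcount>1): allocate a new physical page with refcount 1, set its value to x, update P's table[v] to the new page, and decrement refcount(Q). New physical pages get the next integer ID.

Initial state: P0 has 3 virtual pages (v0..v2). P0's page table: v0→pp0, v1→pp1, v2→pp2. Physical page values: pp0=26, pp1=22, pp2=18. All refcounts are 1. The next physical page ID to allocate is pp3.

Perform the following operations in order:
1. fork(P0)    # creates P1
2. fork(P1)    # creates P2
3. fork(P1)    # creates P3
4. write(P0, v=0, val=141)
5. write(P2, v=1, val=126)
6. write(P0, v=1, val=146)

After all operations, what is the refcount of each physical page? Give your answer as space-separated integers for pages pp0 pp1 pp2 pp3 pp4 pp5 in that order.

Answer: 3 2 4 1 1 1

Derivation:
Op 1: fork(P0) -> P1. 3 ppages; refcounts: pp0:2 pp1:2 pp2:2
Op 2: fork(P1) -> P2. 3 ppages; refcounts: pp0:3 pp1:3 pp2:3
Op 3: fork(P1) -> P3. 3 ppages; refcounts: pp0:4 pp1:4 pp2:4
Op 4: write(P0, v0, 141). refcount(pp0)=4>1 -> COPY to pp3. 4 ppages; refcounts: pp0:3 pp1:4 pp2:4 pp3:1
Op 5: write(P2, v1, 126). refcount(pp1)=4>1 -> COPY to pp4. 5 ppages; refcounts: pp0:3 pp1:3 pp2:4 pp3:1 pp4:1
Op 6: write(P0, v1, 146). refcount(pp1)=3>1 -> COPY to pp5. 6 ppages; refcounts: pp0:3 pp1:2 pp2:4 pp3:1 pp4:1 pp5:1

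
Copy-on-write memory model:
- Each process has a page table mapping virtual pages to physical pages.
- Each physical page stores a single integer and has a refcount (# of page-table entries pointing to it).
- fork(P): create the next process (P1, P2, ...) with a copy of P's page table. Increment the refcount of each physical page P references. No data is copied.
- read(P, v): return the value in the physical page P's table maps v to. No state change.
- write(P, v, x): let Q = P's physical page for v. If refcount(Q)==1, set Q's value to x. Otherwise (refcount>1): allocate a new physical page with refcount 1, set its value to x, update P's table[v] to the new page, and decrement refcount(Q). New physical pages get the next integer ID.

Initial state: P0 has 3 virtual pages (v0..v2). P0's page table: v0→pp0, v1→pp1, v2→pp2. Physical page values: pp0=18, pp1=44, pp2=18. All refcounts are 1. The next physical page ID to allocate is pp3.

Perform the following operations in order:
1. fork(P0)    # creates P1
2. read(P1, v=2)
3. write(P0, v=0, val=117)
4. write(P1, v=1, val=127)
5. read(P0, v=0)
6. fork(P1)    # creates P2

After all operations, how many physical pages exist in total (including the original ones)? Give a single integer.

Answer: 5

Derivation:
Op 1: fork(P0) -> P1. 3 ppages; refcounts: pp0:2 pp1:2 pp2:2
Op 2: read(P1, v2) -> 18. No state change.
Op 3: write(P0, v0, 117). refcount(pp0)=2>1 -> COPY to pp3. 4 ppages; refcounts: pp0:1 pp1:2 pp2:2 pp3:1
Op 4: write(P1, v1, 127). refcount(pp1)=2>1 -> COPY to pp4. 5 ppages; refcounts: pp0:1 pp1:1 pp2:2 pp3:1 pp4:1
Op 5: read(P0, v0) -> 117. No state change.
Op 6: fork(P1) -> P2. 5 ppages; refcounts: pp0:2 pp1:1 pp2:3 pp3:1 pp4:2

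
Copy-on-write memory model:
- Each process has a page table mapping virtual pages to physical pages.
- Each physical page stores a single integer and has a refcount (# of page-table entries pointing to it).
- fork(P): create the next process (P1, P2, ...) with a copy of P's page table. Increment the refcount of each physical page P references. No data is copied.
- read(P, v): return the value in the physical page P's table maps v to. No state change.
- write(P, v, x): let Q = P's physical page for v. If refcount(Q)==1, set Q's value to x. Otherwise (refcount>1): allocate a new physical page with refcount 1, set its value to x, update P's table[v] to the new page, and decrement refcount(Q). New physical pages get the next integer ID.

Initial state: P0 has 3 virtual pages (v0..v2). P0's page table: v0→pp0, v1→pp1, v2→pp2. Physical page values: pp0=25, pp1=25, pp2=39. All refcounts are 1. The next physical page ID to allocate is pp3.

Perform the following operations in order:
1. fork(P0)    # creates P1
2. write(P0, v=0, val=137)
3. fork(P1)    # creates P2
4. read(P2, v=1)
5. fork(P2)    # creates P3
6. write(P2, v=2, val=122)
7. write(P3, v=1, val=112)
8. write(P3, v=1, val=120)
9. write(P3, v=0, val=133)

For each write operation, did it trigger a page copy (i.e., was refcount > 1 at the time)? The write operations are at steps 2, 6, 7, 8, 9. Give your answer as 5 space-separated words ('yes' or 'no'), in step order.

Op 1: fork(P0) -> P1. 3 ppages; refcounts: pp0:2 pp1:2 pp2:2
Op 2: write(P0, v0, 137). refcount(pp0)=2>1 -> COPY to pp3. 4 ppages; refcounts: pp0:1 pp1:2 pp2:2 pp3:1
Op 3: fork(P1) -> P2. 4 ppages; refcounts: pp0:2 pp1:3 pp2:3 pp3:1
Op 4: read(P2, v1) -> 25. No state change.
Op 5: fork(P2) -> P3. 4 ppages; refcounts: pp0:3 pp1:4 pp2:4 pp3:1
Op 6: write(P2, v2, 122). refcount(pp2)=4>1 -> COPY to pp4. 5 ppages; refcounts: pp0:3 pp1:4 pp2:3 pp3:1 pp4:1
Op 7: write(P3, v1, 112). refcount(pp1)=4>1 -> COPY to pp5. 6 ppages; refcounts: pp0:3 pp1:3 pp2:3 pp3:1 pp4:1 pp5:1
Op 8: write(P3, v1, 120). refcount(pp5)=1 -> write in place. 6 ppages; refcounts: pp0:3 pp1:3 pp2:3 pp3:1 pp4:1 pp5:1
Op 9: write(P3, v0, 133). refcount(pp0)=3>1 -> COPY to pp6. 7 ppages; refcounts: pp0:2 pp1:3 pp2:3 pp3:1 pp4:1 pp5:1 pp6:1

yes yes yes no yes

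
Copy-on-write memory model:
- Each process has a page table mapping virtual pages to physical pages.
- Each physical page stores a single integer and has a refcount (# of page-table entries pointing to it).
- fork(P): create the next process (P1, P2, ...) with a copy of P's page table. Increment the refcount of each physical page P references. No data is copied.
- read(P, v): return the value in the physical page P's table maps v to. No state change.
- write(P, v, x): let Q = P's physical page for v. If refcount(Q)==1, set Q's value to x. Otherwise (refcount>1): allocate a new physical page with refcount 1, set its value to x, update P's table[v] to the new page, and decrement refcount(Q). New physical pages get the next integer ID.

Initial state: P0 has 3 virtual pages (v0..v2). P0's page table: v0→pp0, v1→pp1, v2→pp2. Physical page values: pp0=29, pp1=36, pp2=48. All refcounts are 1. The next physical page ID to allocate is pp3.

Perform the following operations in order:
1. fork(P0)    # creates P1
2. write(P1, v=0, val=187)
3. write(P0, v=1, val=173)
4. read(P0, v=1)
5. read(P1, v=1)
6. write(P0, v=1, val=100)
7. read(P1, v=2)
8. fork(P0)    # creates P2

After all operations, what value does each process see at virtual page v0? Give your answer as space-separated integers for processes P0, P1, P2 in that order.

Answer: 29 187 29

Derivation:
Op 1: fork(P0) -> P1. 3 ppages; refcounts: pp0:2 pp1:2 pp2:2
Op 2: write(P1, v0, 187). refcount(pp0)=2>1 -> COPY to pp3. 4 ppages; refcounts: pp0:1 pp1:2 pp2:2 pp3:1
Op 3: write(P0, v1, 173). refcount(pp1)=2>1 -> COPY to pp4. 5 ppages; refcounts: pp0:1 pp1:1 pp2:2 pp3:1 pp4:1
Op 4: read(P0, v1) -> 173. No state change.
Op 5: read(P1, v1) -> 36. No state change.
Op 6: write(P0, v1, 100). refcount(pp4)=1 -> write in place. 5 ppages; refcounts: pp0:1 pp1:1 pp2:2 pp3:1 pp4:1
Op 7: read(P1, v2) -> 48. No state change.
Op 8: fork(P0) -> P2. 5 ppages; refcounts: pp0:2 pp1:1 pp2:3 pp3:1 pp4:2
P0: v0 -> pp0 = 29
P1: v0 -> pp3 = 187
P2: v0 -> pp0 = 29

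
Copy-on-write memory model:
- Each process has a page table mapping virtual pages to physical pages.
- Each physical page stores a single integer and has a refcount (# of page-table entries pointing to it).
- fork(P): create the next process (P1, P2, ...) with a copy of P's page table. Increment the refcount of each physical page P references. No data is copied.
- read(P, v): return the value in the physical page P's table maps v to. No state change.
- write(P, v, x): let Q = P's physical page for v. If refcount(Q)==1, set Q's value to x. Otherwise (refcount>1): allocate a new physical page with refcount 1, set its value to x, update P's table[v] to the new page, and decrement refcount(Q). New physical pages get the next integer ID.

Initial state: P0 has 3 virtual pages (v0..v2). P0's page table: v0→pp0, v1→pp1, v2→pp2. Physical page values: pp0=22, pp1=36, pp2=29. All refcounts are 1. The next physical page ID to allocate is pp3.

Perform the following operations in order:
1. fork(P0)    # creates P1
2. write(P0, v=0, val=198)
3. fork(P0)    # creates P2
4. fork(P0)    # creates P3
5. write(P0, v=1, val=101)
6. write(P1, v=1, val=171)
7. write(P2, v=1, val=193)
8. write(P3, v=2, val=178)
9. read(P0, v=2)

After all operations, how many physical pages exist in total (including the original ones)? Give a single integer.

Answer: 8

Derivation:
Op 1: fork(P0) -> P1. 3 ppages; refcounts: pp0:2 pp1:2 pp2:2
Op 2: write(P0, v0, 198). refcount(pp0)=2>1 -> COPY to pp3. 4 ppages; refcounts: pp0:1 pp1:2 pp2:2 pp3:1
Op 3: fork(P0) -> P2. 4 ppages; refcounts: pp0:1 pp1:3 pp2:3 pp3:2
Op 4: fork(P0) -> P3. 4 ppages; refcounts: pp0:1 pp1:4 pp2:4 pp3:3
Op 5: write(P0, v1, 101). refcount(pp1)=4>1 -> COPY to pp4. 5 ppages; refcounts: pp0:1 pp1:3 pp2:4 pp3:3 pp4:1
Op 6: write(P1, v1, 171). refcount(pp1)=3>1 -> COPY to pp5. 6 ppages; refcounts: pp0:1 pp1:2 pp2:4 pp3:3 pp4:1 pp5:1
Op 7: write(P2, v1, 193). refcount(pp1)=2>1 -> COPY to pp6. 7 ppages; refcounts: pp0:1 pp1:1 pp2:4 pp3:3 pp4:1 pp5:1 pp6:1
Op 8: write(P3, v2, 178). refcount(pp2)=4>1 -> COPY to pp7. 8 ppages; refcounts: pp0:1 pp1:1 pp2:3 pp3:3 pp4:1 pp5:1 pp6:1 pp7:1
Op 9: read(P0, v2) -> 29. No state change.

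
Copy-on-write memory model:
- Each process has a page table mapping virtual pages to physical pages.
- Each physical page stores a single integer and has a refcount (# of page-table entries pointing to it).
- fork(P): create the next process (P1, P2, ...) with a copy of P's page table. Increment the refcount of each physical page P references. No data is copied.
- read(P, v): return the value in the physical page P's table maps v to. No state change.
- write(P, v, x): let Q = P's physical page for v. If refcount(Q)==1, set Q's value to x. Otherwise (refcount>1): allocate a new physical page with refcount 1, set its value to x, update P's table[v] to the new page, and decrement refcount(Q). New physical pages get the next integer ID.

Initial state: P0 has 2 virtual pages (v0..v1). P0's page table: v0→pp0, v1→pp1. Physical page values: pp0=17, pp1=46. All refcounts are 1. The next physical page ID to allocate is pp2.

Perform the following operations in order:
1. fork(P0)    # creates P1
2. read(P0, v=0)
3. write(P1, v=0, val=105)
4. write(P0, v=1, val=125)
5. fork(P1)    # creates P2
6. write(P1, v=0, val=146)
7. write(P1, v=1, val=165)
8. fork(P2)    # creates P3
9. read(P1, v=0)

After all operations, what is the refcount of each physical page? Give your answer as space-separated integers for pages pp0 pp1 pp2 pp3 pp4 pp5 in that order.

Answer: 1 2 2 1 1 1

Derivation:
Op 1: fork(P0) -> P1. 2 ppages; refcounts: pp0:2 pp1:2
Op 2: read(P0, v0) -> 17. No state change.
Op 3: write(P1, v0, 105). refcount(pp0)=2>1 -> COPY to pp2. 3 ppages; refcounts: pp0:1 pp1:2 pp2:1
Op 4: write(P0, v1, 125). refcount(pp1)=2>1 -> COPY to pp3. 4 ppages; refcounts: pp0:1 pp1:1 pp2:1 pp3:1
Op 5: fork(P1) -> P2. 4 ppages; refcounts: pp0:1 pp1:2 pp2:2 pp3:1
Op 6: write(P1, v0, 146). refcount(pp2)=2>1 -> COPY to pp4. 5 ppages; refcounts: pp0:1 pp1:2 pp2:1 pp3:1 pp4:1
Op 7: write(P1, v1, 165). refcount(pp1)=2>1 -> COPY to pp5. 6 ppages; refcounts: pp0:1 pp1:1 pp2:1 pp3:1 pp4:1 pp5:1
Op 8: fork(P2) -> P3. 6 ppages; refcounts: pp0:1 pp1:2 pp2:2 pp3:1 pp4:1 pp5:1
Op 9: read(P1, v0) -> 146. No state change.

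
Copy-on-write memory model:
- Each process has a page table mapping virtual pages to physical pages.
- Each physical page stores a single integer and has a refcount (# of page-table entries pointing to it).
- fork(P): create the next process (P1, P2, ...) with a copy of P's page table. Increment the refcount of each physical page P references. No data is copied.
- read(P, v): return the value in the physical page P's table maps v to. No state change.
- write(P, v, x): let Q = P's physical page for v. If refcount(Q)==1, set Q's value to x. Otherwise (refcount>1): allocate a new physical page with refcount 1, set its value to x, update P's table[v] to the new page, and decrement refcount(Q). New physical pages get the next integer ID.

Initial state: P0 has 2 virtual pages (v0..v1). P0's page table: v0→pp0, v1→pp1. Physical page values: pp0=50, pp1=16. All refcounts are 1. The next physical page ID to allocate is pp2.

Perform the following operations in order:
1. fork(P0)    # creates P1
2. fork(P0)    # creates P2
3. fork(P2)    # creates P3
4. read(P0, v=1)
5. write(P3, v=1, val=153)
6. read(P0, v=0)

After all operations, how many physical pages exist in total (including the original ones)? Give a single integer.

Op 1: fork(P0) -> P1. 2 ppages; refcounts: pp0:2 pp1:2
Op 2: fork(P0) -> P2. 2 ppages; refcounts: pp0:3 pp1:3
Op 3: fork(P2) -> P3. 2 ppages; refcounts: pp0:4 pp1:4
Op 4: read(P0, v1) -> 16. No state change.
Op 5: write(P3, v1, 153). refcount(pp1)=4>1 -> COPY to pp2. 3 ppages; refcounts: pp0:4 pp1:3 pp2:1
Op 6: read(P0, v0) -> 50. No state change.

Answer: 3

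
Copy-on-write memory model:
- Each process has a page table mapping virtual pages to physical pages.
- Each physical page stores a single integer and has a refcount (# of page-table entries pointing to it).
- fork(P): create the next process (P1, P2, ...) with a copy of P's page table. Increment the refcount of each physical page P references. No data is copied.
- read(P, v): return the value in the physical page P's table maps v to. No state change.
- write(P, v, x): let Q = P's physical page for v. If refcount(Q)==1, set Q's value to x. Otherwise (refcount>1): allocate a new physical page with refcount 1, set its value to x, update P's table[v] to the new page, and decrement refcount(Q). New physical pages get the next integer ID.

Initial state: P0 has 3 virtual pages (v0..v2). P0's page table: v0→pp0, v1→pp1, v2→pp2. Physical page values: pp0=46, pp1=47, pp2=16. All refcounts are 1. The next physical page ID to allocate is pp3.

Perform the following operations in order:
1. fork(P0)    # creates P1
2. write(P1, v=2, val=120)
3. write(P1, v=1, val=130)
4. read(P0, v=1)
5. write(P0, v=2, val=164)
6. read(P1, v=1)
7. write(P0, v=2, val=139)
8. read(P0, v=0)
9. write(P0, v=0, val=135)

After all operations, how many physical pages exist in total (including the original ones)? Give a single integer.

Op 1: fork(P0) -> P1. 3 ppages; refcounts: pp0:2 pp1:2 pp2:2
Op 2: write(P1, v2, 120). refcount(pp2)=2>1 -> COPY to pp3. 4 ppages; refcounts: pp0:2 pp1:2 pp2:1 pp3:1
Op 3: write(P1, v1, 130). refcount(pp1)=2>1 -> COPY to pp4. 5 ppages; refcounts: pp0:2 pp1:1 pp2:1 pp3:1 pp4:1
Op 4: read(P0, v1) -> 47. No state change.
Op 5: write(P0, v2, 164). refcount(pp2)=1 -> write in place. 5 ppages; refcounts: pp0:2 pp1:1 pp2:1 pp3:1 pp4:1
Op 6: read(P1, v1) -> 130. No state change.
Op 7: write(P0, v2, 139). refcount(pp2)=1 -> write in place. 5 ppages; refcounts: pp0:2 pp1:1 pp2:1 pp3:1 pp4:1
Op 8: read(P0, v0) -> 46. No state change.
Op 9: write(P0, v0, 135). refcount(pp0)=2>1 -> COPY to pp5. 6 ppages; refcounts: pp0:1 pp1:1 pp2:1 pp3:1 pp4:1 pp5:1

Answer: 6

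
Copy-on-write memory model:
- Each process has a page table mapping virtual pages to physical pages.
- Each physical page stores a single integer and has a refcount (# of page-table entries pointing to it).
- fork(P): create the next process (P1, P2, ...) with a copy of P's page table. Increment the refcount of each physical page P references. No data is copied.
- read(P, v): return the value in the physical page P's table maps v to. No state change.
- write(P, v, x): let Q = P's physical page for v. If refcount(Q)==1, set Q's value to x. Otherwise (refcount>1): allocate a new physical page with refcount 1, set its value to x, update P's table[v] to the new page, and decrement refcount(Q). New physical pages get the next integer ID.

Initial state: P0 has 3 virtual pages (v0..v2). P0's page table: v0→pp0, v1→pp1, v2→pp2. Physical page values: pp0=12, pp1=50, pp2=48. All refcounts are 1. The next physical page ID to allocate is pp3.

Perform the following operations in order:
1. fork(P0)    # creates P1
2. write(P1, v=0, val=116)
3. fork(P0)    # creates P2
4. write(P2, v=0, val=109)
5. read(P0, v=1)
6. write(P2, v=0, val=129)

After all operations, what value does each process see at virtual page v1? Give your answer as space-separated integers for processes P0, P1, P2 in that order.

Op 1: fork(P0) -> P1. 3 ppages; refcounts: pp0:2 pp1:2 pp2:2
Op 2: write(P1, v0, 116). refcount(pp0)=2>1 -> COPY to pp3. 4 ppages; refcounts: pp0:1 pp1:2 pp2:2 pp3:1
Op 3: fork(P0) -> P2. 4 ppages; refcounts: pp0:2 pp1:3 pp2:3 pp3:1
Op 4: write(P2, v0, 109). refcount(pp0)=2>1 -> COPY to pp4. 5 ppages; refcounts: pp0:1 pp1:3 pp2:3 pp3:1 pp4:1
Op 5: read(P0, v1) -> 50. No state change.
Op 6: write(P2, v0, 129). refcount(pp4)=1 -> write in place. 5 ppages; refcounts: pp0:1 pp1:3 pp2:3 pp3:1 pp4:1
P0: v1 -> pp1 = 50
P1: v1 -> pp1 = 50
P2: v1 -> pp1 = 50

Answer: 50 50 50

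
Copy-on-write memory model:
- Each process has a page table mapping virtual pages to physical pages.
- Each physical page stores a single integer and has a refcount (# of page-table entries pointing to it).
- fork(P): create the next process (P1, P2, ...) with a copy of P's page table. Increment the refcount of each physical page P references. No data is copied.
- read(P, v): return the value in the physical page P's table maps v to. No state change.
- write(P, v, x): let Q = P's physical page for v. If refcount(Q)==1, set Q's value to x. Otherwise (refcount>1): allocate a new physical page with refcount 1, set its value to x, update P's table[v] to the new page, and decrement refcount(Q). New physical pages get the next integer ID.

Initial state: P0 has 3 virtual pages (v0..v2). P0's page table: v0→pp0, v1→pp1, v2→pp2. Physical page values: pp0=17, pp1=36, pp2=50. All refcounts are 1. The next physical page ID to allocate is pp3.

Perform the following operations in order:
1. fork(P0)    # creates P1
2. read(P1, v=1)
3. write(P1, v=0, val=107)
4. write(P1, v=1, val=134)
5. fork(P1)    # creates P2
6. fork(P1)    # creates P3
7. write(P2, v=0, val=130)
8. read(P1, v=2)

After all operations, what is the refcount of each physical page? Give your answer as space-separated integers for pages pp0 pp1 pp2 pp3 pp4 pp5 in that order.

Op 1: fork(P0) -> P1. 3 ppages; refcounts: pp0:2 pp1:2 pp2:2
Op 2: read(P1, v1) -> 36. No state change.
Op 3: write(P1, v0, 107). refcount(pp0)=2>1 -> COPY to pp3. 4 ppages; refcounts: pp0:1 pp1:2 pp2:2 pp3:1
Op 4: write(P1, v1, 134). refcount(pp1)=2>1 -> COPY to pp4. 5 ppages; refcounts: pp0:1 pp1:1 pp2:2 pp3:1 pp4:1
Op 5: fork(P1) -> P2. 5 ppages; refcounts: pp0:1 pp1:1 pp2:3 pp3:2 pp4:2
Op 6: fork(P1) -> P3. 5 ppages; refcounts: pp0:1 pp1:1 pp2:4 pp3:3 pp4:3
Op 7: write(P2, v0, 130). refcount(pp3)=3>1 -> COPY to pp5. 6 ppages; refcounts: pp0:1 pp1:1 pp2:4 pp3:2 pp4:3 pp5:1
Op 8: read(P1, v2) -> 50. No state change.

Answer: 1 1 4 2 3 1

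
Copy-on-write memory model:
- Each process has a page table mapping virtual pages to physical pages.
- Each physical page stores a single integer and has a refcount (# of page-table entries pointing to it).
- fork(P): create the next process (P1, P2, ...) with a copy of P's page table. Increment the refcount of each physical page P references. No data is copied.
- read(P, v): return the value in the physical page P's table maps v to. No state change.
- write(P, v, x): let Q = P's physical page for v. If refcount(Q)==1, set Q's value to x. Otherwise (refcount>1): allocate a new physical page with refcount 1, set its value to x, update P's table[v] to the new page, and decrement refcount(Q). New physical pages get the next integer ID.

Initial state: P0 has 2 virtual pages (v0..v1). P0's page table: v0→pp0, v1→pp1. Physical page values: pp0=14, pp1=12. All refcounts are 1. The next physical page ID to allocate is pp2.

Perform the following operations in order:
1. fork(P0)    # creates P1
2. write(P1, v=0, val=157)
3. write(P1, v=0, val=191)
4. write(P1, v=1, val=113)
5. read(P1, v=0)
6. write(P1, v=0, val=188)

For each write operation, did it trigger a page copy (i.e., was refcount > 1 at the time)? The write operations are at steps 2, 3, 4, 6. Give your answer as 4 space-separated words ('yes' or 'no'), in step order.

Op 1: fork(P0) -> P1. 2 ppages; refcounts: pp0:2 pp1:2
Op 2: write(P1, v0, 157). refcount(pp0)=2>1 -> COPY to pp2. 3 ppages; refcounts: pp0:1 pp1:2 pp2:1
Op 3: write(P1, v0, 191). refcount(pp2)=1 -> write in place. 3 ppages; refcounts: pp0:1 pp1:2 pp2:1
Op 4: write(P1, v1, 113). refcount(pp1)=2>1 -> COPY to pp3. 4 ppages; refcounts: pp0:1 pp1:1 pp2:1 pp3:1
Op 5: read(P1, v0) -> 191. No state change.
Op 6: write(P1, v0, 188). refcount(pp2)=1 -> write in place. 4 ppages; refcounts: pp0:1 pp1:1 pp2:1 pp3:1

yes no yes no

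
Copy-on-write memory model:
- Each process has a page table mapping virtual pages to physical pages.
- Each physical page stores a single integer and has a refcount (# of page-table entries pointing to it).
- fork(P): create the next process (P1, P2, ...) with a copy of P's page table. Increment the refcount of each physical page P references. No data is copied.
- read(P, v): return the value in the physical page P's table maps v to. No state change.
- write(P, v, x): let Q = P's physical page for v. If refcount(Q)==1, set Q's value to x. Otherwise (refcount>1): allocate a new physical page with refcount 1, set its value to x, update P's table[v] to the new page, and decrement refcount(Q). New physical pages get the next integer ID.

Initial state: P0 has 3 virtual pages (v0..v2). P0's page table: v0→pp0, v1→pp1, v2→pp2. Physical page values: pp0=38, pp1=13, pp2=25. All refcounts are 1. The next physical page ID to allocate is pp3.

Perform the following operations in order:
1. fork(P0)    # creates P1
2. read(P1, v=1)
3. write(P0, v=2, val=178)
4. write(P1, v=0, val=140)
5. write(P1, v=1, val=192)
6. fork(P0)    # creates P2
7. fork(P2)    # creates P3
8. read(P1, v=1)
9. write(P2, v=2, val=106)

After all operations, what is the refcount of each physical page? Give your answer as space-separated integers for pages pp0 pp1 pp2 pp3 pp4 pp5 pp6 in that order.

Answer: 3 3 1 2 1 1 1

Derivation:
Op 1: fork(P0) -> P1. 3 ppages; refcounts: pp0:2 pp1:2 pp2:2
Op 2: read(P1, v1) -> 13. No state change.
Op 3: write(P0, v2, 178). refcount(pp2)=2>1 -> COPY to pp3. 4 ppages; refcounts: pp0:2 pp1:2 pp2:1 pp3:1
Op 4: write(P1, v0, 140). refcount(pp0)=2>1 -> COPY to pp4. 5 ppages; refcounts: pp0:1 pp1:2 pp2:1 pp3:1 pp4:1
Op 5: write(P1, v1, 192). refcount(pp1)=2>1 -> COPY to pp5. 6 ppages; refcounts: pp0:1 pp1:1 pp2:1 pp3:1 pp4:1 pp5:1
Op 6: fork(P0) -> P2. 6 ppages; refcounts: pp0:2 pp1:2 pp2:1 pp3:2 pp4:1 pp5:1
Op 7: fork(P2) -> P3. 6 ppages; refcounts: pp0:3 pp1:3 pp2:1 pp3:3 pp4:1 pp5:1
Op 8: read(P1, v1) -> 192. No state change.
Op 9: write(P2, v2, 106). refcount(pp3)=3>1 -> COPY to pp6. 7 ppages; refcounts: pp0:3 pp1:3 pp2:1 pp3:2 pp4:1 pp5:1 pp6:1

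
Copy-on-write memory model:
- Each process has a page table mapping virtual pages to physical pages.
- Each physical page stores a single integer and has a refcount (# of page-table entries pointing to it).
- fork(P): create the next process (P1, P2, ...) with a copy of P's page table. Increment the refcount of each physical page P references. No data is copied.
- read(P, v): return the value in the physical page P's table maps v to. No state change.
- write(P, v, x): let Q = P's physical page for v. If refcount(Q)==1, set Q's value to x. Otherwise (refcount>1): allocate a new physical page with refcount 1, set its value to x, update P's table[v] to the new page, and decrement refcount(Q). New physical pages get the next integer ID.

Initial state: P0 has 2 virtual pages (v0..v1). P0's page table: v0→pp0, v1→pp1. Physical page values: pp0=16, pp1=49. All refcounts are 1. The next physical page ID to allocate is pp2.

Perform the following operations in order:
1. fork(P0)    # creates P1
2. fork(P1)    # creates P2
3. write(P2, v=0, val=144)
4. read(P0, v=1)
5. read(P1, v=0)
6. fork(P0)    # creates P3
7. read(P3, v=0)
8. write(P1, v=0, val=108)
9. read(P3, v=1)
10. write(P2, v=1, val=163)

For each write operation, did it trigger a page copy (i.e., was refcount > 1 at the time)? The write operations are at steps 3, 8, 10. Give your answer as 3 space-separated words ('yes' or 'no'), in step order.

Op 1: fork(P0) -> P1. 2 ppages; refcounts: pp0:2 pp1:2
Op 2: fork(P1) -> P2. 2 ppages; refcounts: pp0:3 pp1:3
Op 3: write(P2, v0, 144). refcount(pp0)=3>1 -> COPY to pp2. 3 ppages; refcounts: pp0:2 pp1:3 pp2:1
Op 4: read(P0, v1) -> 49. No state change.
Op 5: read(P1, v0) -> 16. No state change.
Op 6: fork(P0) -> P3. 3 ppages; refcounts: pp0:3 pp1:4 pp2:1
Op 7: read(P3, v0) -> 16. No state change.
Op 8: write(P1, v0, 108). refcount(pp0)=3>1 -> COPY to pp3. 4 ppages; refcounts: pp0:2 pp1:4 pp2:1 pp3:1
Op 9: read(P3, v1) -> 49. No state change.
Op 10: write(P2, v1, 163). refcount(pp1)=4>1 -> COPY to pp4. 5 ppages; refcounts: pp0:2 pp1:3 pp2:1 pp3:1 pp4:1

yes yes yes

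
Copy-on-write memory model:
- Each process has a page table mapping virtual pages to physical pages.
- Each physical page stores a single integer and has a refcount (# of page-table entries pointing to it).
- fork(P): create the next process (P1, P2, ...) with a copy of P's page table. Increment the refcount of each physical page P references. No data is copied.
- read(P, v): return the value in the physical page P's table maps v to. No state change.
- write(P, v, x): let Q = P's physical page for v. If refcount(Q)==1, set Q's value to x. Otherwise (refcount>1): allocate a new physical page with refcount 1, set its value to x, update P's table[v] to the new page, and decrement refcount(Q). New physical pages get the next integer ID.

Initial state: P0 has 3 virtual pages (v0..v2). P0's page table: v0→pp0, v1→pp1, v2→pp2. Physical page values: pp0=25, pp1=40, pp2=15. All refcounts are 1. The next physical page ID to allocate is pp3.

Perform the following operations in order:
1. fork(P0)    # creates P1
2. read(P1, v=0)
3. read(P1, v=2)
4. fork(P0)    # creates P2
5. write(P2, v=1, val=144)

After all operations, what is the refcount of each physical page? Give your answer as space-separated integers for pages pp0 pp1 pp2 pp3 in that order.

Op 1: fork(P0) -> P1. 3 ppages; refcounts: pp0:2 pp1:2 pp2:2
Op 2: read(P1, v0) -> 25. No state change.
Op 3: read(P1, v2) -> 15. No state change.
Op 4: fork(P0) -> P2. 3 ppages; refcounts: pp0:3 pp1:3 pp2:3
Op 5: write(P2, v1, 144). refcount(pp1)=3>1 -> COPY to pp3. 4 ppages; refcounts: pp0:3 pp1:2 pp2:3 pp3:1

Answer: 3 2 3 1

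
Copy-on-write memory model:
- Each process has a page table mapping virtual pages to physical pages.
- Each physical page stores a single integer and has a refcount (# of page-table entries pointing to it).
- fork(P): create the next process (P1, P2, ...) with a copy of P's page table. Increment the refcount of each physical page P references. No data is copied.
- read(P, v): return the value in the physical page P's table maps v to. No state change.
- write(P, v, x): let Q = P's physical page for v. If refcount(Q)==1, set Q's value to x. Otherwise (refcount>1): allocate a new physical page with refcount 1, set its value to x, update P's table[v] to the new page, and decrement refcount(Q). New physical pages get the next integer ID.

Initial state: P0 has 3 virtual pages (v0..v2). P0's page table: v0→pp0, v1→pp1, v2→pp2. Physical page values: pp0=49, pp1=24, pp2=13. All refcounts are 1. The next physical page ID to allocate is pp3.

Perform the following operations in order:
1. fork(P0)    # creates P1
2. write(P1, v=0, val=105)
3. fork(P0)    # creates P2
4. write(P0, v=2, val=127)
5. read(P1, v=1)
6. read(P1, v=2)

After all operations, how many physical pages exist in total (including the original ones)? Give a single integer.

Op 1: fork(P0) -> P1. 3 ppages; refcounts: pp0:2 pp1:2 pp2:2
Op 2: write(P1, v0, 105). refcount(pp0)=2>1 -> COPY to pp3. 4 ppages; refcounts: pp0:1 pp1:2 pp2:2 pp3:1
Op 3: fork(P0) -> P2. 4 ppages; refcounts: pp0:2 pp1:3 pp2:3 pp3:1
Op 4: write(P0, v2, 127). refcount(pp2)=3>1 -> COPY to pp4. 5 ppages; refcounts: pp0:2 pp1:3 pp2:2 pp3:1 pp4:1
Op 5: read(P1, v1) -> 24. No state change.
Op 6: read(P1, v2) -> 13. No state change.

Answer: 5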